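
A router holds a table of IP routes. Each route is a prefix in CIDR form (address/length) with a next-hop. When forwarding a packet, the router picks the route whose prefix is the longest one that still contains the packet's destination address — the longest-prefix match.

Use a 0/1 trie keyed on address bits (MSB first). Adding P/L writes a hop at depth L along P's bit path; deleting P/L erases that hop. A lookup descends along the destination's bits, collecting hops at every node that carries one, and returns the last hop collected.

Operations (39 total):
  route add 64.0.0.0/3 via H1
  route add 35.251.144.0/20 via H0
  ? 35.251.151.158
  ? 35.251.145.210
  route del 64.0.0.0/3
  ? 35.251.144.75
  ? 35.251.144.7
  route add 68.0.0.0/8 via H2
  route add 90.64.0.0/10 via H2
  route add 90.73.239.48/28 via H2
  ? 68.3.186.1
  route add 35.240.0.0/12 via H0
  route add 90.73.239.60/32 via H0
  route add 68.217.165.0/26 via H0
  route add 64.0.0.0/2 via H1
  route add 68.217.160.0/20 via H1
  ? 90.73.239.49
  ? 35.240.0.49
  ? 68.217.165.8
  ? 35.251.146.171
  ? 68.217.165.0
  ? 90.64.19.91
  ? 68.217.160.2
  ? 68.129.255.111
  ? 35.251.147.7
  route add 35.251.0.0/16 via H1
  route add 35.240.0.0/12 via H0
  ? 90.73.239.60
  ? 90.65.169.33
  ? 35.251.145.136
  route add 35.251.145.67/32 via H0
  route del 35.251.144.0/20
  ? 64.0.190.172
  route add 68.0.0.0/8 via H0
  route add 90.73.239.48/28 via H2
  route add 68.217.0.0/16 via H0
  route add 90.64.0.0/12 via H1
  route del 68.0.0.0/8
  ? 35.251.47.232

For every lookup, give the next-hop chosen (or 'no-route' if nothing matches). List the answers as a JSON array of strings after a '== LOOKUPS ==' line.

Apply in order:
  add 64.0.0.0/3 -> H1 at depth 3
  add 35.251.144.0/20 -> H0 at depth 20
  lookup 35.251.151.158: bits 00100011111110111001 walk d0:-→d1:-→d2:-→d3:-→d4:-→d5:-→d6:-→d7:-→d8:-→d9:-→d10:-→d11:-→d12:-→d13:-→d14:-→d15:-→d16:-→d17:-→d18:-→d19:-→d20:H0 -> H0
  lookup 35.251.145.210: bits 00100011111110111001 walk d0:-→d1:-→d2:-→d3:-→d4:-→d5:-→d6:-→d7:-→d8:-→d9:-→d10:-→d11:-→d12:-→d13:-→d14:-→d15:-→d16:-→d17:-→d18:-→d19:-→d20:H0 -> H0
  del 64.0.0.0/3 (clear depth 3)
  lookup 35.251.144.75: bits 00100011111110111001 walk d0:-→d1:-→d2:-→d3:-→d4:-→d5:-→d6:-→d7:-→d8:-→d9:-→d10:-→d11:-→d12:-→d13:-→d14:-→d15:-→d16:-→d17:-→d18:-→d19:-→d20:H0 -> H0
  lookup 35.251.144.7: bits 00100011111110111001 walk d0:-→d1:-→d2:-→d3:-→d4:-→d5:-→d6:-→d7:-→d8:-→d9:-→d10:-→d11:-→d12:-→d13:-→d14:-→d15:-→d16:-→d17:-→d18:-→d19:-→d20:H0 -> H0
  add 68.0.0.0/8 -> H2 at depth 8
  add 90.64.0.0/10 -> H2 at depth 10
  add 90.73.239.48/28 -> H2 at depth 28
  lookup 68.3.186.1: bits 01000100 walk d0:-→d1:-→d2:-→d3:-→d4:-→d5:-→d6:-→d7:-→d8:H2 -> H2
  add 35.240.0.0/12 -> H0 at depth 12
  add 90.73.239.60/32 -> H0 at depth 32
  add 68.217.165.0/26 -> H0 at depth 26
  add 64.0.0.0/2 -> H1 at depth 2
  add 68.217.160.0/20 -> H1 at depth 20
  lookup 90.73.239.49: bits 0101101001001001111011110011 walk d0:-→d1:-→d2:H1→d3:-→d4:-→d5:-→d6:-→d7:-→d8:-→d9:-→d10:H2→d11:-→d12:-→d13:-→d14:-→d15:-→d16:-→d17:-→d18:-→d19:-→d20:-→d21:-→d22:-→d23:-→d24:-→d25:-→d26:-→d27:-→d28:H2 -> H2
  lookup 35.240.0.49: bits 001000111111 walk d0:-→d1:-→d2:-→d3:-→d4:-→d5:-→d6:-→d7:-→d8:-→d9:-→d10:-→d11:-→d12:H0 -> H0
  lookup 68.217.165.8: bits 01000100110110011010010100 walk d0:-→d1:-→d2:H1→d3:-→d4:-→d5:-→d6:-→d7:-→d8:H2→d9:-→d10:-→d11:-→d12:-→d13:-→d14:-→d15:-→d16:-→d17:-→d18:-→d19:-→d20:H1→d21:-→d22:-→d23:-→d24:-→d25:-→d26:H0 -> H0
  lookup 35.251.146.171: bits 00100011111110111001 walk d0:-→d1:-→d2:-→d3:-→d4:-→d5:-→d6:-→d7:-→d8:-→d9:-→d10:-→d11:-→d12:H0→d13:-→d14:-→d15:-→d16:-→d17:-→d18:-→d19:-→d20:H0 -> H0
  lookup 68.217.165.0: bits 01000100110110011010010100 walk d0:-→d1:-→d2:H1→d3:-→d4:-→d5:-→d6:-→d7:-→d8:H2→d9:-→d10:-→d11:-→d12:-→d13:-→d14:-→d15:-→d16:-→d17:-→d18:-→d19:-→d20:H1→d21:-→d22:-→d23:-→d24:-→d25:-→d26:H0 -> H0
  lookup 90.64.19.91: bits 010110100100 walk d0:-→d1:-→d2:H1→d3:-→d4:-→d5:-→d6:-→d7:-→d8:-→d9:-→d10:H2→d11:-→d12:- -> H2
  lookup 68.217.160.2: bits 010001001101100110100 walk d0:-→d1:-→d2:H1→d3:-→d4:-→d5:-→d6:-→d7:-→d8:H2→d9:-→d10:-→d11:-→d12:-→d13:-→d14:-→d15:-→d16:-→d17:-→d18:-→d19:-→d20:H1→d21:- -> H1
  lookup 68.129.255.111: bits 010001001 walk d0:-→d1:-→d2:H1→d3:-→d4:-→d5:-→d6:-→d7:-→d8:H2→d9:- -> H2
  lookup 35.251.147.7: bits 00100011111110111001 walk d0:-→d1:-→d2:-→d3:-→d4:-→d5:-→d6:-→d7:-→d8:-→d9:-→d10:-→d11:-→d12:H0→d13:-→d14:-→d15:-→d16:-→d17:-→d18:-→d19:-→d20:H0 -> H0
  add 35.251.0.0/16 -> H1 at depth 16
  add 35.240.0.0/12 -> H0 at depth 12
  lookup 90.73.239.60: bits 01011010010010011110111100111100 walk d0:-→d1:-→d2:H1→d3:-→d4:-→d5:-→d6:-→d7:-→d8:-→d9:-→d10:H2→d11:-→d12:-→d13:-→d14:-→d15:-→d16:-→d17:-→d18:-→d19:-→d20:-→d21:-→d22:-→d23:-→d24:-→d25:-→d26:-→d27:-→d28:H2→d29:-→d30:-→d31:-→d32:H0 -> H0
  lookup 90.65.169.33: bits 010110100100 walk d0:-→d1:-→d2:H1→d3:-→d4:-→d5:-→d6:-→d7:-→d8:-→d9:-→d10:H2→d11:-→d12:- -> H2
  lookup 35.251.145.136: bits 00100011111110111001 walk d0:-→d1:-→d2:-→d3:-→d4:-→d5:-→d6:-→d7:-→d8:-→d9:-→d10:-→d11:-→d12:H0→d13:-→d14:-→d15:-→d16:H1→d17:-→d18:-→d19:-→d20:H0 -> H0
  add 35.251.145.67/32 -> H0 at depth 32
  del 35.251.144.0/20 (clear depth 20)
  lookup 64.0.190.172: bits 01000 walk d0:-→d1:-→d2:H1→d3:-→d4:-→d5:- -> H1
  add 68.0.0.0/8 -> H0 at depth 8
  add 90.73.239.48/28 -> H2 at depth 28
  add 68.217.0.0/16 -> H0 at depth 16
  add 90.64.0.0/12 -> H1 at depth 12
  del 68.0.0.0/8 (clear depth 8)
  lookup 35.251.47.232: bits 0010001111111011 walk d0:-→d1:-→d2:-→d3:-→d4:-→d5:-→d6:-→d7:-→d8:-→d9:-→d10:-→d11:-→d12:H0→d13:-→d14:-→d15:-→d16:H1 -> H1

== LOOKUPS ==
["H0","H0","H0","H0","H2","H2","H0","H0","H0","H0","H2","H1","H2","H0","H0","H2","H0","H1","H1"]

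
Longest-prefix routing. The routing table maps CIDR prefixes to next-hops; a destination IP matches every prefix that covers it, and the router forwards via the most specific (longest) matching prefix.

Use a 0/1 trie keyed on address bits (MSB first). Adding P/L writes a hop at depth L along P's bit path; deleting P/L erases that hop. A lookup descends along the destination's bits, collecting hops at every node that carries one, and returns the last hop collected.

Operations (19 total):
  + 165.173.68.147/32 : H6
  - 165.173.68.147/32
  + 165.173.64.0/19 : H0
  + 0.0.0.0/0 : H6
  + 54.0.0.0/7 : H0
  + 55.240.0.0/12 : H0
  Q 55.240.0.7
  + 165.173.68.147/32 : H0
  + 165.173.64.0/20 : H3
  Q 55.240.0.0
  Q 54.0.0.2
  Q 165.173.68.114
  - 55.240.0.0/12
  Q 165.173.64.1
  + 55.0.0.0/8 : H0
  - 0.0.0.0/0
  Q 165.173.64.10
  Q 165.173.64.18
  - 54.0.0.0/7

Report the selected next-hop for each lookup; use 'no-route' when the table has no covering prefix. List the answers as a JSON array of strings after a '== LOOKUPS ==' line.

Trace:
  add 165.173.68.147/32 -> H6 at depth 32
  - 165.173.68.147/32 clear@32
  add 165.173.64.0/19 -> H0 at depth 19
  add 0.0.0.0/0 -> H6 at depth 0
  add 54.0.0.0/7 -> H0 at depth 7
  add 55.240.0.0/12 -> H0 at depth 12
  Q 55.240.0.7: descend 001101111111 ; hops seen [H6,H0,H0] ; pick H0
  add 165.173.68.147/32 -> H0 at depth 32
  add 165.173.64.0/20 -> H3 at depth 20
  Q 55.240.0.0: descend 001101111111 ; hops seen [H6,H0,H0] ; pick H0
  Q 54.0.0.2: descend 0011011 ; hops seen [H6,H0] ; pick H0
  Q 165.173.68.114: descend 101001011010110101000100 ; hops seen [H6,H0,H3] ; pick H3
  - 55.240.0.0/12 clear@12
  Q 165.173.64.1: descend 101001011010110101000 ; hops seen [H6,H0,H3] ; pick H3
  add 55.0.0.0/8 -> H0 at depth 8
  - 0.0.0.0/0 clear@0
  Q 165.173.64.10: descend 101001011010110101000 ; hops seen [H0,H3] ; pick H3
  Q 165.173.64.18: descend 101001011010110101000 ; hops seen [H0,H3] ; pick H3
  - 54.0.0.0/7 clear@7

== LOOKUPS ==
["H0","H0","H0","H3","H3","H3","H3"]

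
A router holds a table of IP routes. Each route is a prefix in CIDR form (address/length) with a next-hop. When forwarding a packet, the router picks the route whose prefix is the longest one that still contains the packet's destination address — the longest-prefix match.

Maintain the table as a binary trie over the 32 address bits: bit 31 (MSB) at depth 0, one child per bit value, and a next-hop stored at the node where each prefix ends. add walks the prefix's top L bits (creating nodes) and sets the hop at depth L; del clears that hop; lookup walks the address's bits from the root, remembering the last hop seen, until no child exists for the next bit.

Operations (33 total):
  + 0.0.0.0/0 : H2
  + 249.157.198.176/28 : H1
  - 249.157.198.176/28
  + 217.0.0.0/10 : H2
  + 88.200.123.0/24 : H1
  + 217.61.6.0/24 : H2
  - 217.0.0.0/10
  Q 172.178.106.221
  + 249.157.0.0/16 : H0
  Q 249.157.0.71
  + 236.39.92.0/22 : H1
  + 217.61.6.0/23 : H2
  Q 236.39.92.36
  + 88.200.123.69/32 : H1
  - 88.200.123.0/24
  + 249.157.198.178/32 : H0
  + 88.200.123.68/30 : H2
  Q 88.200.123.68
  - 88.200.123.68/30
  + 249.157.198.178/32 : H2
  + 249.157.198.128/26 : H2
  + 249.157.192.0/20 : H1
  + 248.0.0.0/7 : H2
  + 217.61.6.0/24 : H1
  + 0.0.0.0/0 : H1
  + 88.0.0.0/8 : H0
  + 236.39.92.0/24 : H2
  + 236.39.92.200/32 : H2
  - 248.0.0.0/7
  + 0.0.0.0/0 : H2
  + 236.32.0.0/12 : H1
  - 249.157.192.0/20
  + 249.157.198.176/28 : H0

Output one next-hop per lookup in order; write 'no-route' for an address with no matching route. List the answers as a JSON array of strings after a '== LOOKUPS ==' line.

Apply in order:
  add 0.0.0.0/0 -> H2 at depth 0
  add 249.157.198.176/28 -> H1 at depth 28
  del 249.157.198.176/28 (clear depth 28)
  add 217.0.0.0/10 -> H2 at depth 10
  add 88.200.123.0/24 -> H1 at depth 24
  add 217.61.6.0/24 -> H2 at depth 24
  del 217.0.0.0/10 (clear depth 10)
  Q 172.178.106.221: descend 1 ; hops seen [H2] ; pick H2
  add 249.157.0.0/16 -> H0 at depth 16
  Q 249.157.0.71: descend 1111100110011101 ; hops seen [H2,H0] ; pick H0
  add 236.39.92.0/22 -> H1 at depth 22
  add 217.61.6.0/23 -> H2 at depth 23
  Q 236.39.92.36: descend 1110110000100111010111 ; hops seen [H2,H1] ; pick H1
  add 88.200.123.69/32 -> H1 at depth 32
  del 88.200.123.0/24 (clear depth 24)
  add 249.157.198.178/32 -> H0 at depth 32
  add 88.200.123.68/30 -> H2 at depth 30
  Q 88.200.123.68: descend 0101100011001000011110110100010 ; hops seen [H2,H2] ; pick H2
  del 88.200.123.68/30 (clear depth 30)
  add 249.157.198.178/32 -> H2 at depth 32
  add 249.157.198.128/26 -> H2 at depth 26
  add 249.157.192.0/20 -> H1 at depth 20
  add 248.0.0.0/7 -> H2 at depth 7
  add 217.61.6.0/24 -> H1 at depth 24
  add 0.0.0.0/0 -> H1 at depth 0
  add 88.0.0.0/8 -> H0 at depth 8
  add 236.39.92.0/24 -> H2 at depth 24
  add 236.39.92.200/32 -> H2 at depth 32
  del 248.0.0.0/7 (clear depth 7)
  add 0.0.0.0/0 -> H2 at depth 0
  add 236.32.0.0/12 -> H1 at depth 12
  del 249.157.192.0/20 (clear depth 20)
  add 249.157.198.176/28 -> H0 at depth 28

== LOOKUPS ==
["H2","H0","H1","H2"]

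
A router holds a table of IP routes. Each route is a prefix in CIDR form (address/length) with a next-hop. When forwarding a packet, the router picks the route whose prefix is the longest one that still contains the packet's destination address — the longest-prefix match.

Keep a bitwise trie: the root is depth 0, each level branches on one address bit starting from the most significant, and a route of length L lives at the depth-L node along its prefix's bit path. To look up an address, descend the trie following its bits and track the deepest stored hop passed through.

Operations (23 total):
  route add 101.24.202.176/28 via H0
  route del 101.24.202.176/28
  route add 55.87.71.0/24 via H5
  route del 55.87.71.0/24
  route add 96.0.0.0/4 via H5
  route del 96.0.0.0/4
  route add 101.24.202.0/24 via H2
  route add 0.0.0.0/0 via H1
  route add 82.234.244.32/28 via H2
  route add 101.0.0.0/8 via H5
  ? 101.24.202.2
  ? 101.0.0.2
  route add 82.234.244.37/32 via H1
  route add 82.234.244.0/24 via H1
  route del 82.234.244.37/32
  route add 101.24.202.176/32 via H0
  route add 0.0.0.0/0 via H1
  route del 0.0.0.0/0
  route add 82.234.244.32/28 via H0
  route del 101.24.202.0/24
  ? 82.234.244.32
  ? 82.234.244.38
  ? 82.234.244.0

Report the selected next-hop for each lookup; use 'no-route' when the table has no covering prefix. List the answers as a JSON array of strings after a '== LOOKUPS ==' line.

Apply in order:
  add 101.24.202.176/28 -> H0 at depth 28
  del 101.24.202.176/28 (clear depth 28)
  add 55.87.71.0/24 -> H5 at depth 24
  del 55.87.71.0/24 (clear depth 24)
  add 96.0.0.0/4 -> H5 at depth 4
  del 96.0.0.0/4 (clear depth 4)
  add 101.24.202.0/24 -> H2 at depth 24
  add 0.0.0.0/0 -> H1 at depth 0
  add 82.234.244.32/28 -> H2 at depth 28
  add 101.0.0.0/8 -> H5 at depth 8
  ? 101.24.202.2  path d0:H1→d1:-→d2:-→d3:-→d4:-→d5:-→d6:-→d7:-→d8:H5→d9:-→d10:-→d11:-→d12:-→d13:-→d14:-→d15:-→d16:-→d17:-→d18:-→d19:-→d20:-→d21:-→d22:-→d23:-→d24:H2  best=H2
  ? 101.0.0.2  path d0:H1→d1:-→d2:-→d3:-→d4:-→d5:-→d6:-→d7:-→d8:H5→d9:-→d10:-→d11:-  best=H5
  add 82.234.244.37/32 -> H1 at depth 32
  add 82.234.244.0/24 -> H1 at depth 24
  del 82.234.244.37/32 (clear depth 32)
  add 101.24.202.176/32 -> H0 at depth 32
  add 0.0.0.0/0 -> H1 at depth 0
  del 0.0.0.0/0 (clear depth 0)
  add 82.234.244.32/28 -> H0 at depth 28
  del 101.24.202.0/24 (clear depth 24)
  ? 82.234.244.32  path d0:-→d1:-→d2:-→d3:-→d4:-→d5:-→d6:-→d7:-→d8:-→d9:-→d10:-→d11:-→d12:-→d13:-→d14:-→d15:-→d16:-→d17:-→d18:-→d19:-→d20:-→d21:-→d22:-→d23:-→d24:H1→d25:-→d26:-→d27:-→d28:H0→d29:-  best=H0
  ? 82.234.244.38  path d0:-→d1:-→d2:-→d3:-→d4:-→d5:-→d6:-→d7:-→d8:-→d9:-→d10:-→d11:-→d12:-→d13:-→d14:-→d15:-→d16:-→d17:-→d18:-→d19:-→d20:-→d21:-→d22:-→d23:-→d24:H1→d25:-→d26:-→d27:-→d28:H0→d29:-→d30:-  best=H0
  ? 82.234.244.0  path d0:-→d1:-→d2:-→d3:-→d4:-→d5:-→d6:-→d7:-→d8:-→d9:-→d10:-→d11:-→d12:-→d13:-→d14:-→d15:-→d16:-→d17:-→d18:-→d19:-→d20:-→d21:-→d22:-→d23:-→d24:H1→d25:-→d26:-  best=H1

== LOOKUPS ==
["H2","H5","H0","H0","H1"]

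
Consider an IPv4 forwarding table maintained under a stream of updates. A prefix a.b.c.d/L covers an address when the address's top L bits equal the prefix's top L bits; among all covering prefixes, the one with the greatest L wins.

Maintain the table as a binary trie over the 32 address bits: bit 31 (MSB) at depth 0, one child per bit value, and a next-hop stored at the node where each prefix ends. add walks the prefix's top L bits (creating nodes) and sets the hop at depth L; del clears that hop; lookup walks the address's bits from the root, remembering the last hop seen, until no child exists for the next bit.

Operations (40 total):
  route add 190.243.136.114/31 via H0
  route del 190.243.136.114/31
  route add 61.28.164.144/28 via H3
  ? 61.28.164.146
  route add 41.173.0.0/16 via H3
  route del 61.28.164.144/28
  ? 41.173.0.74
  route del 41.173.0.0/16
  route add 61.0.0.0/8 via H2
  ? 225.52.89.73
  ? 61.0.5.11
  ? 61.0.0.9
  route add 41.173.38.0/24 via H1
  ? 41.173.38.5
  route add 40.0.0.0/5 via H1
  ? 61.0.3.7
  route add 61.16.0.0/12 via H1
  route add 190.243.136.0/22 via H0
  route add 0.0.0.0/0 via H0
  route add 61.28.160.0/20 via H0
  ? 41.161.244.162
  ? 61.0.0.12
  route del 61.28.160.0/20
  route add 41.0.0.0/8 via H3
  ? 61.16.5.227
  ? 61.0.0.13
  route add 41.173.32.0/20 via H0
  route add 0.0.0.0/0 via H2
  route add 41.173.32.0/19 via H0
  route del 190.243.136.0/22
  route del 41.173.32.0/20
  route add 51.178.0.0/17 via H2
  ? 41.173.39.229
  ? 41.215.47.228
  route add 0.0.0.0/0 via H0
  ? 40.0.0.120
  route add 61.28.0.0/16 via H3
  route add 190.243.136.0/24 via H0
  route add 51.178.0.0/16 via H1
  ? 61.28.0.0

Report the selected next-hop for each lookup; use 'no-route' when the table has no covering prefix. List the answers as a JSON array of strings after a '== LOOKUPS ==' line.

Process each operation:
  + 190.243.136.114/31 (H0) depth=31
  del 190.243.136.114/31 (clear depth 31)
  + 61.28.164.144/28 (H3) depth=28
  ? 61.28.164.146  path d0:-→d1:-→d2:-→d3:-→d4:-→d5:-→d6:-→d7:-→d8:-→d9:-→d10:-→d11:-→d12:-→d13:-→d14:-→d15:-→d16:-→d17:-→d18:-→d19:-→d20:-→d21:-→d22:-→d23:-→d24:-→d25:-→d26:-→d27:-→d28:H3  best=H3
  + 41.173.0.0/16 (H3) depth=16
  del 61.28.164.144/28 (clear depth 28)
  ? 41.173.0.74  path d0:-→d1:-→d2:-→d3:-→d4:-→d5:-→d6:-→d7:-→d8:-→d9:-→d10:-→d11:-→d12:-→d13:-→d14:-→d15:-→d16:H3  best=H3
  del 41.173.0.0/16 (clear depth 16)
  + 61.0.0.0/8 (H2) depth=8
  ? 225.52.89.73  path d0:-→d1:-  best=no-route
  ? 61.0.5.11  path d0:-→d1:-→d2:-→d3:-→d4:-→d5:-→d6:-→d7:-→d8:H2→d9:-→d10:-→d11:-  best=H2
  ? 61.0.0.9  path d0:-→d1:-→d2:-→d3:-→d4:-→d5:-→d6:-→d7:-→d8:H2→d9:-→d10:-→d11:-  best=H2
  + 41.173.38.0/24 (H1) depth=24
  ? 41.173.38.5  path d0:-→d1:-→d2:-→d3:-→d4:-→d5:-→d6:-→d7:-→d8:-→d9:-→d10:-→d11:-→d12:-→d13:-→d14:-→d15:-→d16:-→d17:-→d18:-→d19:-→d20:-→d21:-→d22:-→d23:-→d24:H1  best=H1
  + 40.0.0.0/5 (H1) depth=5
  ? 61.0.3.7  path d0:-→d1:-→d2:-→d3:-→d4:-→d5:-→d6:-→d7:-→d8:H2→d9:-→d10:-→d11:-  best=H2
  + 61.16.0.0/12 (H1) depth=12
  + 190.243.136.0/22 (H0) depth=22
  + 0.0.0.0/0 (H0) depth=0
  + 61.28.160.0/20 (H0) depth=20
  ? 41.161.244.162  path d0:H0→d1:-→d2:-→d3:-→d4:-→d5:H1→d6:-→d7:-→d8:-→d9:-→d10:-→d11:-→d12:-  best=H1
  ? 61.0.0.12  path d0:H0→d1:-→d2:-→d3:-→d4:-→d5:-→d6:-→d7:-→d8:H2→d9:-→d10:-→d11:-  best=H2
  del 61.28.160.0/20 (clear depth 20)
  + 41.0.0.0/8 (H3) depth=8
  ? 61.16.5.227  path d0:H0→d1:-→d2:-→d3:-→d4:-→d5:-→d6:-→d7:-→d8:H2→d9:-→d10:-→d11:-→d12:H1  best=H1
  ? 61.0.0.13  path d0:H0→d1:-→d2:-→d3:-→d4:-→d5:-→d6:-→d7:-→d8:H2→d9:-→d10:-→d11:-  best=H2
  + 41.173.32.0/20 (H0) depth=20
  + 0.0.0.0/0 (H2) depth=0
  + 41.173.32.0/19 (H0) depth=19
  del 190.243.136.0/22 (clear depth 22)
  del 41.173.32.0/20 (clear depth 20)
  + 51.178.0.0/17 (H2) depth=17
  ? 41.173.39.229  path d0:H2→d1:-→d2:-→d3:-→d4:-→d5:H1→d6:-→d7:-→d8:H3→d9:-→d10:-→d11:-→d12:-→d13:-→d14:-→d15:-→d16:-→d17:-→d18:-→d19:H0→d20:-→d21:-→d22:-→d23:-  best=H0
  ? 41.215.47.228  path d0:H2→d1:-→d2:-→d3:-→d4:-→d5:H1→d6:-→d7:-→d8:H3→d9:-  best=H3
  + 0.0.0.0/0 (H0) depth=0
  ? 40.0.0.120  path d0:H0→d1:-→d2:-→d3:-→d4:-→d5:H1→d6:-→d7:-  best=H1
  + 61.28.0.0/16 (H3) depth=16
  + 190.243.136.0/24 (H0) depth=24
  + 51.178.0.0/16 (H1) depth=16
  ? 61.28.0.0  path d0:H0→d1:-→d2:-→d3:-→d4:-→d5:-→d6:-→d7:-→d8:H2→d9:-→d10:-→d11:-→d12:H1→d13:-→d14:-→d15:-→d16:H3  best=H3

== LOOKUPS ==
["H3","H3","no-route","H2","H2","H1","H2","H1","H2","H1","H2","H0","H3","H1","H3"]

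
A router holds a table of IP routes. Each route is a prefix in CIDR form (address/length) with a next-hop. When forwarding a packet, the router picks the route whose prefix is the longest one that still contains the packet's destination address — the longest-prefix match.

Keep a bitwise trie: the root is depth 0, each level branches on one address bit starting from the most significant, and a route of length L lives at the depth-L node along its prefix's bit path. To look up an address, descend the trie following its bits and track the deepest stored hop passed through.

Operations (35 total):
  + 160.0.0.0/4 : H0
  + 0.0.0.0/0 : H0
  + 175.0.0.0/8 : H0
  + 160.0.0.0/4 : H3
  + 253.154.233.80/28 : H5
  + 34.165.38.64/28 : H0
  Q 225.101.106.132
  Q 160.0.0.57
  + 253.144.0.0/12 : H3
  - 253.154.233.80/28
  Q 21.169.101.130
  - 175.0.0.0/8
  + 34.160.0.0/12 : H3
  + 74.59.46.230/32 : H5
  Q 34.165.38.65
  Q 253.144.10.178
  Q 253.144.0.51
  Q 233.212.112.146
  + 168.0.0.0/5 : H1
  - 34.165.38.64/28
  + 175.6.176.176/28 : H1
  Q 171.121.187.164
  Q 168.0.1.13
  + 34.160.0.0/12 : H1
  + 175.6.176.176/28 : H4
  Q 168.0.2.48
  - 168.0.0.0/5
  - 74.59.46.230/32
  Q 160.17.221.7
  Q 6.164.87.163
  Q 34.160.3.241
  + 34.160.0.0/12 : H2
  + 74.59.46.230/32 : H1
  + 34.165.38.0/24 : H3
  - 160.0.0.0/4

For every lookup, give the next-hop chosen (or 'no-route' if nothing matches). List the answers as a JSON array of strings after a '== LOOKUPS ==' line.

Process each operation:
  + 160.0.0.0/4 (H0) depth=4
  + 0.0.0.0/0 (H0) depth=0
  + 175.0.0.0/8 (H0) depth=8
  + 160.0.0.0/4 (H3) depth=4
  + 253.154.233.80/28 (H5) depth=28
  + 34.165.38.64/28 (H0) depth=28
  lookup 225.101.106.132: bits 111 walk d0:H0→d1:-→d2:-→d3:- -> H0
  lookup 160.0.0.57: bits 1010 walk d0:H0→d1:-→d2:-→d3:-→d4:H3 -> H3
  + 253.144.0.0/12 (H3) depth=12
  del 253.154.233.80/28 (clear depth 28)
  lookup 21.169.101.130: bits 00 walk d0:H0→d1:-→d2:- -> H0
  del 175.0.0.0/8 (clear depth 8)
  + 34.160.0.0/12 (H3) depth=12
  + 74.59.46.230/32 (H5) depth=32
  lookup 34.165.38.65: bits 0010001010100101001001100100 walk d0:H0→d1:-→d2:-→d3:-→d4:-→d5:-→d6:-→d7:-→d8:-→d9:-→d10:-→d11:-→d12:H3→d13:-→d14:-→d15:-→d16:-→d17:-→d18:-→d19:-→d20:-→d21:-→d22:-→d23:-→d24:-→d25:-→d26:-→d27:-→d28:H0 -> H0
  lookup 253.144.10.178: bits 111111011001 walk d0:H0→d1:-→d2:-→d3:-→d4:-→d5:-→d6:-→d7:-→d8:-→d9:-→d10:-→d11:-→d12:H3 -> H3
  lookup 253.144.0.51: bits 111111011001 walk d0:H0→d1:-→d2:-→d3:-→d4:-→d5:-→d6:-→d7:-→d8:-→d9:-→d10:-→d11:-→d12:H3 -> H3
  lookup 233.212.112.146: bits 111 walk d0:H0→d1:-→d2:-→d3:- -> H0
  + 168.0.0.0/5 (H1) depth=5
  del 34.165.38.64/28 (clear depth 28)
  + 175.6.176.176/28 (H1) depth=28
  lookup 171.121.187.164: bits 10101 walk d0:H0→d1:-→d2:-→d3:-→d4:H3→d5:H1 -> H1
  lookup 168.0.1.13: bits 10101 walk d0:H0→d1:-→d2:-→d3:-→d4:H3→d5:H1 -> H1
  + 34.160.0.0/12 (H1) depth=12
  + 175.6.176.176/28 (H4) depth=28
  lookup 168.0.2.48: bits 10101 walk d0:H0→d1:-→d2:-→d3:-→d4:H3→d5:H1 -> H1
  del 168.0.0.0/5 (clear depth 5)
  del 74.59.46.230/32 (clear depth 32)
  lookup 160.17.221.7: bits 1010 walk d0:H0→d1:-→d2:-→d3:-→d4:H3 -> H3
  lookup 6.164.87.163: bits 00 walk d0:H0→d1:-→d2:- -> H0
  lookup 34.160.3.241: bits 0010001010100 walk d0:H0→d1:-→d2:-→d3:-→d4:-→d5:-→d6:-→d7:-→d8:-→d9:-→d10:-→d11:-→d12:H1→d13:- -> H1
  + 34.160.0.0/12 (H2) depth=12
  + 74.59.46.230/32 (H1) depth=32
  + 34.165.38.0/24 (H3) depth=24
  del 160.0.0.0/4 (clear depth 4)

== LOOKUPS ==
["H0","H3","H0","H0","H3","H3","H0","H1","H1","H1","H3","H0","H1"]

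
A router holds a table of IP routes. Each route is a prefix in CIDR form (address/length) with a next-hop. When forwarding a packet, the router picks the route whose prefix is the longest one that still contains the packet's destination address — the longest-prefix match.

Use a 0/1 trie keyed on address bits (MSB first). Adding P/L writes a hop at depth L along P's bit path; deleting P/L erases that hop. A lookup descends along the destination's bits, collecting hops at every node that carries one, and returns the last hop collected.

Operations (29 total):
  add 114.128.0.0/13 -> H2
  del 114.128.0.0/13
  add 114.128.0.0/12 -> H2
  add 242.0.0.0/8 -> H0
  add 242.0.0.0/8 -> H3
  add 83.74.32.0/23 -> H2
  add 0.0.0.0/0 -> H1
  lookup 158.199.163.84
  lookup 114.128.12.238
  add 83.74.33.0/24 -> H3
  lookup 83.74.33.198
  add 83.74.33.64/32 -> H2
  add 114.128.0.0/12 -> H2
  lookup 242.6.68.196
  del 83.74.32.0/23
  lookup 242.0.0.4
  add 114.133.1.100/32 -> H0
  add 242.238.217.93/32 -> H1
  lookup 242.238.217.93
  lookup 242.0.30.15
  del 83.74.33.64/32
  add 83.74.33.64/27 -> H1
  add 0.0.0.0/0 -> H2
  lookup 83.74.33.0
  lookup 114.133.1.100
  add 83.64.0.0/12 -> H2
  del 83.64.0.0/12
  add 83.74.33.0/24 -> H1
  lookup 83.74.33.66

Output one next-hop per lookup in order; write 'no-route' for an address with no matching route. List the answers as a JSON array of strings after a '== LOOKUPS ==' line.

Apply in order:
  add 114.128.0.0/13 -> H2 at depth 13
  - 114.128.0.0/13 clear@13
  add 114.128.0.0/12 -> H2 at depth 12
  add 242.0.0.0/8 -> H0 at depth 8
  add 242.0.0.0/8 -> H3 at depth 8
  add 83.74.32.0/23 -> H2 at depth 23
  add 0.0.0.0/0 -> H1 at depth 0
  ? 158.199.163.84  path d0:H1→d1:-  best=H1
  ? 114.128.12.238  path d0:H1→d1:-→d2:-→d3:-→d4:-→d5:-→d6:-→d7:-→d8:-→d9:-→d10:-→d11:-→d12:H2→d13:-  best=H2
  add 83.74.33.0/24 -> H3 at depth 24
  ? 83.74.33.198  path d0:H1→d1:-→d2:-→d3:-→d4:-→d5:-→d6:-→d7:-→d8:-→d9:-→d10:-→d11:-→d12:-→d13:-→d14:-→d15:-→d16:-→d17:-→d18:-→d19:-→d20:-→d21:-→d22:-→d23:H2→d24:H3  best=H3
  add 83.74.33.64/32 -> H2 at depth 32
  add 114.128.0.0/12 -> H2 at depth 12
  ? 242.6.68.196  path d0:H1→d1:-→d2:-→d3:-→d4:-→d5:-→d6:-→d7:-→d8:H3  best=H3
  - 83.74.32.0/23 clear@23
  ? 242.0.0.4  path d0:H1→d1:-→d2:-→d3:-→d4:-→d5:-→d6:-→d7:-→d8:H3  best=H3
  add 114.133.1.100/32 -> H0 at depth 32
  add 242.238.217.93/32 -> H1 at depth 32
  ? 242.238.217.93  path d0:H1→d1:-→d2:-→d3:-→d4:-→d5:-→d6:-→d7:-→d8:H3→d9:-→d10:-→d11:-→d12:-→d13:-→d14:-→d15:-→d16:-→d17:-→d18:-→d19:-→d20:-→d21:-→d22:-→d23:-→d24:-→d25:-→d26:-→d27:-→d28:-→d29:-→d30:-→d31:-→d32:H1  best=H1
  ? 242.0.30.15  path d0:H1→d1:-→d2:-→d3:-→d4:-→d5:-→d6:-→d7:-→d8:H3  best=H3
  - 83.74.33.64/32 clear@32
  add 83.74.33.64/27 -> H1 at depth 27
  add 0.0.0.0/0 -> H2 at depth 0
  ? 83.74.33.0  path d0:H2→d1:-→d2:-→d3:-→d4:-→d5:-→d6:-→d7:-→d8:-→d9:-→d10:-→d11:-→d12:-→d13:-→d14:-→d15:-→d16:-→d17:-→d18:-→d19:-→d20:-→d21:-→d22:-→d23:-→d24:H3→d25:-  best=H3
  ? 114.133.1.100  path d0:H2→d1:-→d2:-→d3:-→d4:-→d5:-→d6:-→d7:-→d8:-→d9:-→d10:-→d11:-→d12:H2→d13:-→d14:-→d15:-→d16:-→d17:-→d18:-→d19:-→d20:-→d21:-→d22:-→d23:-→d24:-→d25:-→d26:-→d27:-→d28:-→d29:-→d30:-→d31:-→d32:H0  best=H0
  add 83.64.0.0/12 -> H2 at depth 12
  - 83.64.0.0/12 clear@12
  add 83.74.33.0/24 -> H1 at depth 24
  ? 83.74.33.66  path d0:H2→d1:-→d2:-→d3:-→d4:-→d5:-→d6:-→d7:-→d8:-→d9:-→d10:-→d11:-→d12:-→d13:-→d14:-→d15:-→d16:-→d17:-→d18:-→d19:-→d20:-→d21:-→d22:-→d23:-→d24:H1→d25:-→d26:-→d27:H1→d28:-→d29:-→d30:-  best=H1

== LOOKUPS ==
["H1","H2","H3","H3","H3","H1","H3","H3","H0","H1"]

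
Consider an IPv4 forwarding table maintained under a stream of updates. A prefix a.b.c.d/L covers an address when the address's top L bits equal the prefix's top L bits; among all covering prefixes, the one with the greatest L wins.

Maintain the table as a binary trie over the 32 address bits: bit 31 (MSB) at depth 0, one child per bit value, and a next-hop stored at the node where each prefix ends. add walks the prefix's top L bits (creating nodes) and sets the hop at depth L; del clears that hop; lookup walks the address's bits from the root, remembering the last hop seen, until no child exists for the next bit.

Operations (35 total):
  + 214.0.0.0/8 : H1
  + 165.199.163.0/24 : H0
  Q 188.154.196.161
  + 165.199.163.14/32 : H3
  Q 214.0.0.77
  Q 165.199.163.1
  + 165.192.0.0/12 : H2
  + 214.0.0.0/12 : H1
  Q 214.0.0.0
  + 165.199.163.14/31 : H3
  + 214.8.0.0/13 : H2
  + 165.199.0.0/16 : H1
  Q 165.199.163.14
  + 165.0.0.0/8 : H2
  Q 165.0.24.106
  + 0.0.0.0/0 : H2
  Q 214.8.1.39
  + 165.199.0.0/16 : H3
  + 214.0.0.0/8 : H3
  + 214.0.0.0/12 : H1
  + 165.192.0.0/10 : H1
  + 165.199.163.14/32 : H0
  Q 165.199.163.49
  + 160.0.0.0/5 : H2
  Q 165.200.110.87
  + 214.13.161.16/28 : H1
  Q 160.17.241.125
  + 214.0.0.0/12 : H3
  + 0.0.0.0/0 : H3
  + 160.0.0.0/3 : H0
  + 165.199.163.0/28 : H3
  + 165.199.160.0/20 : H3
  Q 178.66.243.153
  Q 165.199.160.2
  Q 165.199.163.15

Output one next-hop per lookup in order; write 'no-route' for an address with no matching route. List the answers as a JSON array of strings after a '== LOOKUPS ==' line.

Process each operation:
  + 214.0.0.0/8 (H1) depth=8
  + 165.199.163.0/24 (H0) depth=24
  lookup 188.154.196.161: bits 101 walk d0:-→d1:-→d2:-→d3:- -> no-route
  + 165.199.163.14/32 (H3) depth=32
  lookup 214.0.0.77: bits 11010110 walk d0:-→d1:-→d2:-→d3:-→d4:-→d5:-→d6:-→d7:-→d8:H1 -> H1
  lookup 165.199.163.1: bits 1010010111000111101000110000 walk d0:-→d1:-→d2:-→d3:-→d4:-→d5:-→d6:-→d7:-→d8:-→d9:-→d10:-→d11:-→d12:-→d13:-→d14:-→d15:-→d16:-→d17:-→d18:-→d19:-→d20:-→d21:-→d22:-→d23:-→d24:H0→d25:-→d26:-→d27:-→d28:- -> H0
  + 165.192.0.0/12 (H2) depth=12
  + 214.0.0.0/12 (H1) depth=12
  lookup 214.0.0.0: bits 110101100000 walk d0:-→d1:-→d2:-→d3:-→d4:-→d5:-→d6:-→d7:-→d8:H1→d9:-→d10:-→d11:-→d12:H1 -> H1
  + 165.199.163.14/31 (H3) depth=31
  + 214.8.0.0/13 (H2) depth=13
  + 165.199.0.0/16 (H1) depth=16
  lookup 165.199.163.14: bits 10100101110001111010001100001110 walk d0:-→d1:-→d2:-→d3:-→d4:-→d5:-→d6:-→d7:-→d8:-→d9:-→d10:-→d11:-→d12:H2→d13:-→d14:-→d15:-→d16:H1→d17:-→d18:-→d19:-→d20:-→d21:-→d22:-→d23:-→d24:H0→d25:-→d26:-→d27:-→d28:-→d29:-→d30:-→d31:H3→d32:H3 -> H3
  + 165.0.0.0/8 (H2) depth=8
  lookup 165.0.24.106: bits 10100101 walk d0:-→d1:-→d2:-→d3:-→d4:-→d5:-→d6:-→d7:-→d8:H2 -> H2
  + 0.0.0.0/0 (H2) depth=0
  lookup 214.8.1.39: bits 1101011000001 walk d0:H2→d1:-→d2:-→d3:-→d4:-→d5:-→d6:-→d7:-→d8:H1→d9:-→d10:-→d11:-→d12:H1→d13:H2 -> H2
  + 165.199.0.0/16 (H3) depth=16
  + 214.0.0.0/8 (H3) depth=8
  + 214.0.0.0/12 (H1) depth=12
  + 165.192.0.0/10 (H1) depth=10
  + 165.199.163.14/32 (H0) depth=32
  lookup 165.199.163.49: bits 10100101110001111010001100 walk d0:H2→d1:-→d2:-→d3:-→d4:-→d5:-→d6:-→d7:-→d8:H2→d9:-→d10:H1→d11:-→d12:H2→d13:-→d14:-→d15:-→d16:H3→d17:-→d18:-→d19:-→d20:-→d21:-→d22:-→d23:-→d24:H0→d25:-→d26:- -> H0
  + 160.0.0.0/5 (H2) depth=5
  lookup 165.200.110.87: bits 101001011100 walk d0:H2→d1:-→d2:-→d3:-→d4:-→d5:H2→d6:-→d7:-→d8:H2→d9:-→d10:H1→d11:-→d12:H2 -> H2
  + 214.13.161.16/28 (H1) depth=28
  lookup 160.17.241.125: bits 10100 walk d0:H2→d1:-→d2:-→d3:-→d4:-→d5:H2 -> H2
  + 214.0.0.0/12 (H3) depth=12
  + 0.0.0.0/0 (H3) depth=0
  + 160.0.0.0/3 (H0) depth=3
  + 165.199.163.0/28 (H3) depth=28
  + 165.199.160.0/20 (H3) depth=20
  lookup 178.66.243.153: bits 101 walk d0:H3→d1:-→d2:-→d3:H0 -> H0
  lookup 165.199.160.2: bits 1010010111000111101000 walk d0:H3→d1:-→d2:-→d3:H0→d4:-→d5:H2→d6:-→d7:-→d8:H2→d9:-→d10:H1→d11:-→d12:H2→d13:-→d14:-→d15:-→d16:H3→d17:-→d18:-→d19:-→d20:H3→d21:-→d22:- -> H3
  lookup 165.199.163.15: bits 1010010111000111101000110000111 walk d0:H3→d1:-→d2:-→d3:H0→d4:-→d5:H2→d6:-→d7:-→d8:H2→d9:-→d10:H1→d11:-→d12:H2→d13:-→d14:-→d15:-→d16:H3→d17:-→d18:-→d19:-→d20:H3→d21:-→d22:-→d23:-→d24:H0→d25:-→d26:-→d27:-→d28:H3→d29:-→d30:-→d31:H3 -> H3

== LOOKUPS ==
["no-route","H1","H0","H1","H3","H2","H2","H0","H2","H2","H0","H3","H3"]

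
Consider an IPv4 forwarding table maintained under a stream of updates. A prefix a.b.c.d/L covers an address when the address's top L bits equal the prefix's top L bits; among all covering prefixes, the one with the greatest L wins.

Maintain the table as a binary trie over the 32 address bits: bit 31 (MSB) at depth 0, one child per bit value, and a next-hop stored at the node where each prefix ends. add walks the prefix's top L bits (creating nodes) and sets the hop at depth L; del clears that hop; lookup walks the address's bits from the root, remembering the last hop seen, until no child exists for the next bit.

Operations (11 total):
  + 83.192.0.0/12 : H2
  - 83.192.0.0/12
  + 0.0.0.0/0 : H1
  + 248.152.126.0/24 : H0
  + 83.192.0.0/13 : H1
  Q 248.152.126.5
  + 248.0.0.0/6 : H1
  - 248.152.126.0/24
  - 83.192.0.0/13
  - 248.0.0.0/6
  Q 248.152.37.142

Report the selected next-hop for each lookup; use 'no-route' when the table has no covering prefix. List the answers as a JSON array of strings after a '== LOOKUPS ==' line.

Apply in order:
  + 83.192.0.0/12 (H2) depth=12
  - 83.192.0.0/12 clear@12
  + 0.0.0.0/0 (H1) depth=0
  + 248.152.126.0/24 (H0) depth=24
  + 83.192.0.0/13 (H1) depth=13
  lookup 248.152.126.5: bits 111110001001100001111110 walk d0:H1→d1:-→d2:-→d3:-→d4:-→d5:-→d6:-→d7:-→d8:-→d9:-→d10:-→d11:-→d12:-→d13:-→d14:-→d15:-→d16:-→d17:-→d18:-→d19:-→d20:-→d21:-→d22:-→d23:-→d24:H0 -> H0
  + 248.0.0.0/6 (H1) depth=6
  - 248.152.126.0/24 clear@24
  - 83.192.0.0/13 clear@13
  - 248.0.0.0/6 clear@6
  lookup 248.152.37.142: bits 11111000100110000 walk d0:H1→d1:-→d2:-→d3:-→d4:-→d5:-→d6:-→d7:-→d8:-→d9:-→d10:-→d11:-→d12:-→d13:-→d14:-→d15:-→d16:-→d17:- -> H1

== LOOKUPS ==
["H0","H1"]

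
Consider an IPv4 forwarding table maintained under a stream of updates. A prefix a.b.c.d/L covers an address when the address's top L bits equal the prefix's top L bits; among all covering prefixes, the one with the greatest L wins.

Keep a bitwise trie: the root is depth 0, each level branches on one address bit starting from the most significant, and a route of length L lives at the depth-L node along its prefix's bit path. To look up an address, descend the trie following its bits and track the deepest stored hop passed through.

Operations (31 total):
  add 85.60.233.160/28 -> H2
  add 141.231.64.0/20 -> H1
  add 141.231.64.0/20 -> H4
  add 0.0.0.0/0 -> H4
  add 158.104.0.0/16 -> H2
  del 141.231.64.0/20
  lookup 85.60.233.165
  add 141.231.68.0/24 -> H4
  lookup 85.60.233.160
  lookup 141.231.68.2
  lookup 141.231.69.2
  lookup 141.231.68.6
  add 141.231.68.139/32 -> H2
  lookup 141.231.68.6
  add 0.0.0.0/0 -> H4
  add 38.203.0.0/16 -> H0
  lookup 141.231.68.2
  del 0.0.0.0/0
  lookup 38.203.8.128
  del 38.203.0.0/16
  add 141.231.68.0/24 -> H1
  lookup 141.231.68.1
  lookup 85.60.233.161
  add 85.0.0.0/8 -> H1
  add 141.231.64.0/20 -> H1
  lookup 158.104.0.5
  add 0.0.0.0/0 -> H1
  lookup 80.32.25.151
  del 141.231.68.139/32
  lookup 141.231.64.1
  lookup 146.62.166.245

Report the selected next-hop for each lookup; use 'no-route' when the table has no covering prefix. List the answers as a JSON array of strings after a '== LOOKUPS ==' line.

Process each operation:
  + 85.60.233.160/28 (H2) depth=28
  + 141.231.64.0/20 (H1) depth=20
  + 141.231.64.0/20 (H4) depth=20
  + 0.0.0.0/0 (H4) depth=0
  + 158.104.0.0/16 (H2) depth=16
  - 141.231.64.0/20 clear@20
  lookup 85.60.233.165: bits 0101010100111100111010011010 walk d0:H4→d1:-→d2:-→d3:-→d4:-→d5:-→d6:-→d7:-→d8:-→d9:-→d10:-→d11:-→d12:-→d13:-→d14:-→d15:-→d16:-→d17:-→d18:-→d19:-→d20:-→d21:-→d22:-→d23:-→d24:-→d25:-→d26:-→d27:-→d28:H2 -> H2
  + 141.231.68.0/24 (H4) depth=24
  lookup 85.60.233.160: bits 0101010100111100111010011010 walk d0:H4→d1:-→d2:-→d3:-→d4:-→d5:-→d6:-→d7:-→d8:-→d9:-→d10:-→d11:-→d12:-→d13:-→d14:-→d15:-→d16:-→d17:-→d18:-→d19:-→d20:-→d21:-→d22:-→d23:-→d24:-→d25:-→d26:-→d27:-→d28:H2 -> H2
  lookup 141.231.68.2: bits 100011011110011101000100 walk d0:H4→d1:-→d2:-→d3:-→d4:-→d5:-→d6:-→d7:-→d8:-→d9:-→d10:-→d11:-→d12:-→d13:-→d14:-→d15:-→d16:-→d17:-→d18:-→d19:-→d20:-→d21:-→d22:-→d23:-→d24:H4 -> H4
  lookup 141.231.69.2: bits 10001101111001110100010 walk d0:H4→d1:-→d2:-→d3:-→d4:-→d5:-→d6:-→d7:-→d8:-→d9:-→d10:-→d11:-→d12:-→d13:-→d14:-→d15:-→d16:-→d17:-→d18:-→d19:-→d20:-→d21:-→d22:-→d23:- -> H4
  lookup 141.231.68.6: bits 100011011110011101000100 walk d0:H4→d1:-→d2:-→d3:-→d4:-→d5:-→d6:-→d7:-→d8:-→d9:-→d10:-→d11:-→d12:-→d13:-→d14:-→d15:-→d16:-→d17:-→d18:-→d19:-→d20:-→d21:-→d22:-→d23:-→d24:H4 -> H4
  + 141.231.68.139/32 (H2) depth=32
  lookup 141.231.68.6: bits 100011011110011101000100 walk d0:H4→d1:-→d2:-→d3:-→d4:-→d5:-→d6:-→d7:-→d8:-→d9:-→d10:-→d11:-→d12:-→d13:-→d14:-→d15:-→d16:-→d17:-→d18:-→d19:-→d20:-→d21:-→d22:-→d23:-→d24:H4 -> H4
  + 0.0.0.0/0 (H4) depth=0
  + 38.203.0.0/16 (H0) depth=16
  lookup 141.231.68.2: bits 100011011110011101000100 walk d0:H4→d1:-→d2:-→d3:-→d4:-→d5:-→d6:-→d7:-→d8:-→d9:-→d10:-→d11:-→d12:-→d13:-→d14:-→d15:-→d16:-→d17:-→d18:-→d19:-→d20:-→d21:-→d22:-→d23:-→d24:H4 -> H4
  - 0.0.0.0/0 clear@0
  lookup 38.203.8.128: bits 0010011011001011 walk d0:-→d1:-→d2:-→d3:-→d4:-→d5:-→d6:-→d7:-→d8:-→d9:-→d10:-→d11:-→d12:-→d13:-→d14:-→d15:-→d16:H0 -> H0
  - 38.203.0.0/16 clear@16
  + 141.231.68.0/24 (H1) depth=24
  lookup 141.231.68.1: bits 100011011110011101000100 walk d0:-→d1:-→d2:-→d3:-→d4:-→d5:-→d6:-→d7:-→d8:-→d9:-→d10:-→d11:-→d12:-→d13:-→d14:-→d15:-→d16:-→d17:-→d18:-→d19:-→d20:-→d21:-→d22:-→d23:-→d24:H1 -> H1
  lookup 85.60.233.161: bits 0101010100111100111010011010 walk d0:-→d1:-→d2:-→d3:-→d4:-→d5:-→d6:-→d7:-→d8:-→d9:-→d10:-→d11:-→d12:-→d13:-→d14:-→d15:-→d16:-→d17:-→d18:-→d19:-→d20:-→d21:-→d22:-→d23:-→d24:-→d25:-→d26:-→d27:-→d28:H2 -> H2
  + 85.0.0.0/8 (H1) depth=8
  + 141.231.64.0/20 (H1) depth=20
  lookup 158.104.0.5: bits 1001111001101000 walk d0:-→d1:-→d2:-→d3:-→d4:-→d5:-→d6:-→d7:-→d8:-→d9:-→d10:-→d11:-→d12:-→d13:-→d14:-→d15:-→d16:H2 -> H2
  + 0.0.0.0/0 (H1) depth=0
  lookup 80.32.25.151: bits 01010 walk d0:H1→d1:-→d2:-→d3:-→d4:-→d5:- -> H1
  - 141.231.68.139/32 clear@32
  lookup 141.231.64.1: bits 100011011110011101000 walk d0:H1→d1:-→d2:-→d3:-→d4:-→d5:-→d6:-→d7:-→d8:-→d9:-→d10:-→d11:-→d12:-→d13:-→d14:-→d15:-→d16:-→d17:-→d18:-→d19:-→d20:H1→d21:- -> H1
  lookup 146.62.166.245: bits 1001 walk d0:H1→d1:-→d2:-→d3:-→d4:- -> H1

== LOOKUPS ==
["H2","H2","H4","H4","H4","H4","H4","H0","H1","H2","H2","H1","H1","H1"]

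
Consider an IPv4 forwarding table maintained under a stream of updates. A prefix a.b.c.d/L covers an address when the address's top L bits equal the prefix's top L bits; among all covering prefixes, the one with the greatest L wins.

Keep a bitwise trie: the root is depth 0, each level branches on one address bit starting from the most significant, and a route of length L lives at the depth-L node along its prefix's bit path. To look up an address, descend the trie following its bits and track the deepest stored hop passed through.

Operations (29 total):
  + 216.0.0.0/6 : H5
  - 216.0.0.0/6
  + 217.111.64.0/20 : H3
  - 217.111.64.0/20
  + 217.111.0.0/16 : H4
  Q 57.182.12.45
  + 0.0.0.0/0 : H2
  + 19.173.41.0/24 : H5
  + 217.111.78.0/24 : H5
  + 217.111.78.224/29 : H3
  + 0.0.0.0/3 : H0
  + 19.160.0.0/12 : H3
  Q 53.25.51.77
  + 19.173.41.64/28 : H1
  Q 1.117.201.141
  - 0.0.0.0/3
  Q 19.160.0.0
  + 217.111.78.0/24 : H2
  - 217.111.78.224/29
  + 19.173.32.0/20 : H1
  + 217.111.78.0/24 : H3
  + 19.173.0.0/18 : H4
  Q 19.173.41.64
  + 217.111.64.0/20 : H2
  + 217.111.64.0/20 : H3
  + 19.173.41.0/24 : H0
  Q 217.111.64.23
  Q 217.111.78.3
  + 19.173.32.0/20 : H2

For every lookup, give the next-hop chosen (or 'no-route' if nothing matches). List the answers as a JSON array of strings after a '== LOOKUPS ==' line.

Apply in order:
  add 216.0.0.0/6 -> H5 at depth 6
  del 216.0.0.0/6 (clear depth 6)
  add 217.111.64.0/20 -> H3 at depth 20
  del 217.111.64.0/20 (clear depth 20)
  add 217.111.0.0/16 -> H4 at depth 16
  ? 57.182.12.45  path d0:-  best=no-route
  add 0.0.0.0/0 -> H2 at depth 0
  add 19.173.41.0/24 -> H5 at depth 24
  add 217.111.78.0/24 -> H5 at depth 24
  add 217.111.78.224/29 -> H3 at depth 29
  add 0.0.0.0/3 -> H0 at depth 3
  add 19.160.0.0/12 -> H3 at depth 12
  ? 53.25.51.77  path d0:H2→d1:-→d2:-  best=H2
  add 19.173.41.64/28 -> H1 at depth 28
  ? 1.117.201.141  path d0:H2→d1:-→d2:-→d3:H0  best=H0
  del 0.0.0.0/3 (clear depth 3)
  ? 19.160.0.0  path d0:H2→d1:-→d2:-→d3:-→d4:-→d5:-→d6:-→d7:-→d8:-→d9:-→d10:-→d11:-→d12:H3  best=H3
  add 217.111.78.0/24 -> H2 at depth 24
  del 217.111.78.224/29 (clear depth 29)
  add 19.173.32.0/20 -> H1 at depth 20
  add 217.111.78.0/24 -> H3 at depth 24
  add 19.173.0.0/18 -> H4 at depth 18
  ? 19.173.41.64  path d0:H2→d1:-→d2:-→d3:-→d4:-→d5:-→d6:-→d7:-→d8:-→d9:-→d10:-→d11:-→d12:H3→d13:-→d14:-→d15:-→d16:-→d17:-→d18:H4→d19:-→d20:H1→d21:-→d22:-→d23:-→d24:H5→d25:-→d26:-→d27:-→d28:H1  best=H1
  add 217.111.64.0/20 -> H2 at depth 20
  add 217.111.64.0/20 -> H3 at depth 20
  add 19.173.41.0/24 -> H0 at depth 24
  ? 217.111.64.23  path d0:H2→d1:-→d2:-→d3:-→d4:-→d5:-→d6:-→d7:-→d8:-→d9:-→d10:-→d11:-→d12:-→d13:-→d14:-→d15:-→d16:H4→d17:-→d18:-→d19:-→d20:H3  best=H3
  ? 217.111.78.3  path d0:H2→d1:-→d2:-→d3:-→d4:-→d5:-→d6:-→d7:-→d8:-→d9:-→d10:-→d11:-→d12:-→d13:-→d14:-→d15:-→d16:H4→d17:-→d18:-→d19:-→d20:H3→d21:-→d22:-→d23:-→d24:H3  best=H3
  add 19.173.32.0/20 -> H2 at depth 20

== LOOKUPS ==
["no-route","H2","H0","H3","H1","H3","H3"]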